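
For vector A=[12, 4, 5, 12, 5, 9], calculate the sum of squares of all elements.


|A|^2 = sum of squared components
A[0]^2 = 12^2 = 144
A[1]^2 = 4^2 = 16
A[2]^2 = 5^2 = 25
A[3]^2 = 12^2 = 144
A[4]^2 = 5^2 = 25
A[5]^2 = 9^2 = 81
Sum = 144 + 16 + 25 + 144 + 25 + 81 = 435

435


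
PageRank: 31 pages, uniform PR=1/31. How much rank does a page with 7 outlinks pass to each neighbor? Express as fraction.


Initial PR = 1/31 = 1/31
Outlinks = 7
Contribution per link = PR / outlinks
= 1/31 / 7
= 1/217

1/217


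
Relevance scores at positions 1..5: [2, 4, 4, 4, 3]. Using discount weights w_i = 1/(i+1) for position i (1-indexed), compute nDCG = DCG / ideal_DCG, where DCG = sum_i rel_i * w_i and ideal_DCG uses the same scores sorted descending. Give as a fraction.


Position discount weights w_i = 1/(i+1) for i=1..5:
Weights = [1/2, 1/3, 1/4, 1/5, 1/6]
Actual relevance: [2, 4, 4, 4, 3]
DCG = 2/2 + 4/3 + 4/4 + 4/5 + 3/6 = 139/30
Ideal relevance (sorted desc): [4, 4, 4, 3, 2]
Ideal DCG = 4/2 + 4/3 + 4/4 + 3/5 + 2/6 = 79/15
nDCG = DCG / ideal_DCG = 139/30 / 79/15 = 139/158

139/158


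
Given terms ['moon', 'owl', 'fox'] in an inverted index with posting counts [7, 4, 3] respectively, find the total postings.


Summing posting list sizes:
'moon': 7 postings
'owl': 4 postings
'fox': 3 postings
Total = 7 + 4 + 3 = 14

14


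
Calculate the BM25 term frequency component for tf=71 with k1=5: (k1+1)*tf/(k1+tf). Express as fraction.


BM25 TF component = (k1+1)*tf / (k1+tf)
k1 = 5, tf = 71
Numerator = (5+1)*71 = 426
Denominator = 5 + 71 = 76
= 426/76 = 213/38

213/38


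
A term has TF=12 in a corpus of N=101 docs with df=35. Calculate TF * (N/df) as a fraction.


TF * (N/df)
= 12 * (101/35)
= 12 * 101/35
= 1212/35

1212/35


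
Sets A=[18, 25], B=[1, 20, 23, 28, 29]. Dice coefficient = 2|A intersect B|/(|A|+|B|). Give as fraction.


A intersect B = []
|A intersect B| = 0
|A| = 2, |B| = 5
Dice = 2*0 / (2+5)
= 0 / 7 = 0

0


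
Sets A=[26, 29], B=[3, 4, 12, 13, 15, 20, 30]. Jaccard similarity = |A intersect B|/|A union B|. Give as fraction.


A intersect B = []
|A intersect B| = 0
A union B = [3, 4, 12, 13, 15, 20, 26, 29, 30]
|A union B| = 9
Jaccard = 0/9 = 0

0


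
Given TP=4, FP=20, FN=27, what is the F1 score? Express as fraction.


F1 = 2 * P * R / (P + R)
P = TP/(TP+FP) = 4/24 = 1/6
R = TP/(TP+FN) = 4/31 = 4/31
2 * P * R = 2 * 1/6 * 4/31 = 4/93
P + R = 1/6 + 4/31 = 55/186
F1 = 4/93 / 55/186 = 8/55

8/55


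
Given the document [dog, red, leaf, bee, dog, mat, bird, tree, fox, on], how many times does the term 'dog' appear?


Document has 10 words
Scanning for 'dog':
Found at positions: [0, 4]
Count = 2

2


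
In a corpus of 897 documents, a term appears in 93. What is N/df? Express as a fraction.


IDF ratio = N / df
= 897 / 93
= 299/31

299/31


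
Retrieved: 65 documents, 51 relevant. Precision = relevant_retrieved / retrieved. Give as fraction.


Precision = relevant_retrieved / total_retrieved
= 51 / 65
= 51 / (51 + 14)
= 51/65

51/65


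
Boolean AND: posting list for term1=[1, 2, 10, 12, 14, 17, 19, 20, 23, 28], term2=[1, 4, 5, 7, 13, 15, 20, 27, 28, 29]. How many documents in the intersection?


Boolean AND: find intersection of posting lists
term1 docs: [1, 2, 10, 12, 14, 17, 19, 20, 23, 28]
term2 docs: [1, 4, 5, 7, 13, 15, 20, 27, 28, 29]
Intersection: [1, 20, 28]
|intersection| = 3

3


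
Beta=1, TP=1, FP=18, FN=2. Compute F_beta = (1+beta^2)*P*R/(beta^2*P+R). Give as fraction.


P = TP/(TP+FP) = 1/19 = 1/19
R = TP/(TP+FN) = 1/3 = 1/3
beta^2 = 1^2 = 1
(1 + beta^2) = 2
Numerator = (1+beta^2)*P*R = 2/57
Denominator = beta^2*P + R = 1/19 + 1/3 = 22/57
F_beta = 1/11

1/11


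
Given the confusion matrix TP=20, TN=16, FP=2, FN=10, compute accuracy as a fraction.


Accuracy = (TP + TN) / (TP + TN + FP + FN)
TP + TN = 20 + 16 = 36
Total = 20 + 16 + 2 + 10 = 48
Accuracy = 36 / 48 = 3/4

3/4


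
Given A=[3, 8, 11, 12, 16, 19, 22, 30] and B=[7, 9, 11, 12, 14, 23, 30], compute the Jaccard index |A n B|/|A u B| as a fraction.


A intersect B = [11, 12, 30]
|A intersect B| = 3
A union B = [3, 7, 8, 9, 11, 12, 14, 16, 19, 22, 23, 30]
|A union B| = 12
Jaccard = 3/12 = 1/4

1/4


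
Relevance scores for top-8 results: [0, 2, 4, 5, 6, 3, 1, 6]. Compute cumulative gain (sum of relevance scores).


Cumulative Gain = sum of relevance scores
Position 1: rel=0, running sum=0
Position 2: rel=2, running sum=2
Position 3: rel=4, running sum=6
Position 4: rel=5, running sum=11
Position 5: rel=6, running sum=17
Position 6: rel=3, running sum=20
Position 7: rel=1, running sum=21
Position 8: rel=6, running sum=27
CG = 27

27


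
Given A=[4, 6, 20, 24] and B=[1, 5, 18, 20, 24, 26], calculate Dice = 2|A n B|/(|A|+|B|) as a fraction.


A intersect B = [20, 24]
|A intersect B| = 2
|A| = 4, |B| = 6
Dice = 2*2 / (4+6)
= 4 / 10 = 2/5

2/5


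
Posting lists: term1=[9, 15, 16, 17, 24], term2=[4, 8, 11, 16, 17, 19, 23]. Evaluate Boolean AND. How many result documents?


Boolean AND: find intersection of posting lists
term1 docs: [9, 15, 16, 17, 24]
term2 docs: [4, 8, 11, 16, 17, 19, 23]
Intersection: [16, 17]
|intersection| = 2

2


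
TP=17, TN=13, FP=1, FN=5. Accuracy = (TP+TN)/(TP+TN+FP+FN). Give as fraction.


Accuracy = (TP + TN) / (TP + TN + FP + FN)
TP + TN = 17 + 13 = 30
Total = 17 + 13 + 1 + 5 = 36
Accuracy = 30 / 36 = 5/6

5/6


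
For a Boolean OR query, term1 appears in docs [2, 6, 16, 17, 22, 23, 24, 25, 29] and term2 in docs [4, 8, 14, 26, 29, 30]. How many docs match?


Boolean OR: find union of posting lists
term1 docs: [2, 6, 16, 17, 22, 23, 24, 25, 29]
term2 docs: [4, 8, 14, 26, 29, 30]
Union: [2, 4, 6, 8, 14, 16, 17, 22, 23, 24, 25, 26, 29, 30]
|union| = 14

14


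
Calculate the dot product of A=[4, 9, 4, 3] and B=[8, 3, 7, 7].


Dot product = sum of element-wise products
A[0]*B[0] = 4*8 = 32
A[1]*B[1] = 9*3 = 27
A[2]*B[2] = 4*7 = 28
A[3]*B[3] = 3*7 = 21
Sum = 32 + 27 + 28 + 21 = 108

108


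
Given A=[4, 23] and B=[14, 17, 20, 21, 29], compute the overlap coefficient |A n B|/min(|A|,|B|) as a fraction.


A intersect B = []
|A intersect B| = 0
min(|A|, |B|) = min(2, 5) = 2
Overlap = 0 / 2 = 0

0


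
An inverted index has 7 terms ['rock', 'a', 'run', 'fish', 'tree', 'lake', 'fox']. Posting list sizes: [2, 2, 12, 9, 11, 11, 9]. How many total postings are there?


Summing posting list sizes:
'rock': 2 postings
'a': 2 postings
'run': 12 postings
'fish': 9 postings
'tree': 11 postings
'lake': 11 postings
'fox': 9 postings
Total = 2 + 2 + 12 + 9 + 11 + 11 + 9 = 56

56


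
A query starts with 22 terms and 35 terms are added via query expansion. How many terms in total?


Original terms: 22
Expansion terms: 35
Total = 22 + 35 = 57

57


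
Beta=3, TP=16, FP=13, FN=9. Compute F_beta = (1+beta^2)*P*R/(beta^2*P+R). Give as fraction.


P = TP/(TP+FP) = 16/29 = 16/29
R = TP/(TP+FN) = 16/25 = 16/25
beta^2 = 3^2 = 9
(1 + beta^2) = 10
Numerator = (1+beta^2)*P*R = 512/145
Denominator = beta^2*P + R = 144/29 + 16/25 = 4064/725
F_beta = 80/127

80/127


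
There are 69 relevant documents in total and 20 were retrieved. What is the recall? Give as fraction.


Recall = retrieved_relevant / total_relevant
= 20 / 69
= 20 / (20 + 49)
= 20/69

20/69


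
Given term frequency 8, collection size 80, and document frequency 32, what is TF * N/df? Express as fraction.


TF * (N/df)
= 8 * (80/32)
= 8 * 5/2
= 20

20


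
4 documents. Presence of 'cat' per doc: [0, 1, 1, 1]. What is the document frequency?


Checking each document for 'cat':
Doc 1: absent
Doc 2: present
Doc 3: present
Doc 4: present
df = sum of presences = 0 + 1 + 1 + 1 = 3

3


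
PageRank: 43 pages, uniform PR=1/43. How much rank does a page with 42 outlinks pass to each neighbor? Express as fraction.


Initial PR = 1/43 = 1/43
Outlinks = 42
Contribution per link = PR / outlinks
= 1/43 / 42
= 1/1806

1/1806


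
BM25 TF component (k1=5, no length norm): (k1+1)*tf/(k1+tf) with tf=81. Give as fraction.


BM25 TF component = (k1+1)*tf / (k1+tf)
k1 = 5, tf = 81
Numerator = (5+1)*81 = 486
Denominator = 5 + 81 = 86
= 486/86 = 243/43

243/43


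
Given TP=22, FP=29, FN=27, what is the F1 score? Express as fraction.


F1 = 2 * P * R / (P + R)
P = TP/(TP+FP) = 22/51 = 22/51
R = TP/(TP+FN) = 22/49 = 22/49
2 * P * R = 2 * 22/51 * 22/49 = 968/2499
P + R = 22/51 + 22/49 = 2200/2499
F1 = 968/2499 / 2200/2499 = 11/25

11/25


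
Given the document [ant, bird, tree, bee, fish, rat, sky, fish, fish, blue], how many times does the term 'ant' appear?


Document has 10 words
Scanning for 'ant':
Found at positions: [0]
Count = 1

1


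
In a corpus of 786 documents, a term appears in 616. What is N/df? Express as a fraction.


IDF ratio = N / df
= 786 / 616
= 393/308

393/308


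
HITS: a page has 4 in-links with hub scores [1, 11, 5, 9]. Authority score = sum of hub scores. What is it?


Authority = sum of hub scores of in-linkers
In-link 1: hub score = 1
In-link 2: hub score = 11
In-link 3: hub score = 5
In-link 4: hub score = 9
Authority = 1 + 11 + 5 + 9 = 26

26


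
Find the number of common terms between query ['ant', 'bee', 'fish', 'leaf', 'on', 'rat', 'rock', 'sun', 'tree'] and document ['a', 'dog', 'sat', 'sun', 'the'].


Query terms: ['ant', 'bee', 'fish', 'leaf', 'on', 'rat', 'rock', 'sun', 'tree']
Document terms: ['a', 'dog', 'sat', 'sun', 'the']
Common terms: ['sun']
Overlap count = 1

1


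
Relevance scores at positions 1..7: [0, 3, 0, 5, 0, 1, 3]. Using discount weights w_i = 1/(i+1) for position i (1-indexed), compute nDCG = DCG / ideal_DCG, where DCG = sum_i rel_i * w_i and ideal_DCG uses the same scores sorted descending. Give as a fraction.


Position discount weights w_i = 1/(i+1) for i=1..7:
Weights = [1/2, 1/3, 1/4, 1/5, 1/6, 1/7, 1/8]
Actual relevance: [0, 3, 0, 5, 0, 1, 3]
DCG = 0/2 + 3/3 + 0/4 + 5/5 + 0/6 + 1/7 + 3/8 = 141/56
Ideal relevance (sorted desc): [5, 3, 3, 1, 0, 0, 0]
Ideal DCG = 5/2 + 3/3 + 3/4 + 1/5 + 0/6 + 0/7 + 0/8 = 89/20
nDCG = DCG / ideal_DCG = 141/56 / 89/20 = 705/1246

705/1246


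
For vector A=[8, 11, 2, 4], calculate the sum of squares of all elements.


|A|^2 = sum of squared components
A[0]^2 = 8^2 = 64
A[1]^2 = 11^2 = 121
A[2]^2 = 2^2 = 4
A[3]^2 = 4^2 = 16
Sum = 64 + 121 + 4 + 16 = 205

205


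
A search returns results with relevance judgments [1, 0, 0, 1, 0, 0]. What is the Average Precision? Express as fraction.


Computing P@k for each relevant position:
Position 1: relevant, P@1 = 1/1 = 1
Position 2: not relevant
Position 3: not relevant
Position 4: relevant, P@4 = 2/4 = 1/2
Position 5: not relevant
Position 6: not relevant
Sum of P@k = 1 + 1/2 = 3/2
AP = 3/2 / 2 = 3/4

3/4


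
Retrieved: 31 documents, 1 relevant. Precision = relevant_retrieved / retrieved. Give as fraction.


Precision = relevant_retrieved / total_retrieved
= 1 / 31
= 1 / (1 + 30)
= 1/31

1/31


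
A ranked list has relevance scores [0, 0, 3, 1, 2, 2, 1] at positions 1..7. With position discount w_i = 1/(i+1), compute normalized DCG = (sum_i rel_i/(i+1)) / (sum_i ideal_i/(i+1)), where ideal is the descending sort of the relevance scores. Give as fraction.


Position discount weights w_i = 1/(i+1) for i=1..7:
Weights = [1/2, 1/3, 1/4, 1/5, 1/6, 1/7, 1/8]
Actual relevance: [0, 0, 3, 1, 2, 2, 1]
DCG = 0/2 + 0/3 + 3/4 + 1/5 + 2/6 + 2/7 + 1/8 = 1423/840
Ideal relevance (sorted desc): [3, 2, 2, 1, 1, 0, 0]
Ideal DCG = 3/2 + 2/3 + 2/4 + 1/5 + 1/6 + 0/7 + 0/8 = 91/30
nDCG = DCG / ideal_DCG = 1423/840 / 91/30 = 1423/2548

1423/2548


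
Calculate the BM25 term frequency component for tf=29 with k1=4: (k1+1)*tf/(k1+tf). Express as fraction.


BM25 TF component = (k1+1)*tf / (k1+tf)
k1 = 4, tf = 29
Numerator = (4+1)*29 = 145
Denominator = 4 + 29 = 33
= 145/33 = 145/33

145/33


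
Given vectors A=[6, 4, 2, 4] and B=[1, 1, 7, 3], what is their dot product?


Dot product = sum of element-wise products
A[0]*B[0] = 6*1 = 6
A[1]*B[1] = 4*1 = 4
A[2]*B[2] = 2*7 = 14
A[3]*B[3] = 4*3 = 12
Sum = 6 + 4 + 14 + 12 = 36

36


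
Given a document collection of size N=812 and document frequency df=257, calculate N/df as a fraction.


IDF ratio = N / df
= 812 / 257
= 812/257

812/257


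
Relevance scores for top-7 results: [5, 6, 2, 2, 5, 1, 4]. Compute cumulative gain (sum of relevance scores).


Cumulative Gain = sum of relevance scores
Position 1: rel=5, running sum=5
Position 2: rel=6, running sum=11
Position 3: rel=2, running sum=13
Position 4: rel=2, running sum=15
Position 5: rel=5, running sum=20
Position 6: rel=1, running sum=21
Position 7: rel=4, running sum=25
CG = 25

25


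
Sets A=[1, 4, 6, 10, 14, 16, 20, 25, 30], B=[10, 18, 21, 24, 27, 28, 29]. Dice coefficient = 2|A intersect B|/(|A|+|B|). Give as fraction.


A intersect B = [10]
|A intersect B| = 1
|A| = 9, |B| = 7
Dice = 2*1 / (9+7)
= 2 / 16 = 1/8

1/8


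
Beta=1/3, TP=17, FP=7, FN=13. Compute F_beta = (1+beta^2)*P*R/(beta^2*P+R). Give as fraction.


P = TP/(TP+FP) = 17/24 = 17/24
R = TP/(TP+FN) = 17/30 = 17/30
beta^2 = 1/3^2 = 1/9
(1 + beta^2) = 10/9
Numerator = (1+beta^2)*P*R = 289/648
Denominator = beta^2*P + R = 17/216 + 17/30 = 697/1080
F_beta = 85/123

85/123


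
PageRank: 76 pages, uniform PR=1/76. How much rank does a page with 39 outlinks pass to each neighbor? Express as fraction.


Initial PR = 1/76 = 1/76
Outlinks = 39
Contribution per link = PR / outlinks
= 1/76 / 39
= 1/2964

1/2964


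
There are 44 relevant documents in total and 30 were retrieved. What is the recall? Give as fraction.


Recall = retrieved_relevant / total_relevant
= 30 / 44
= 30 / (30 + 14)
= 15/22

15/22


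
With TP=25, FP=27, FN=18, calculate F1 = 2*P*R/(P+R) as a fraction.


F1 = 2 * P * R / (P + R)
P = TP/(TP+FP) = 25/52 = 25/52
R = TP/(TP+FN) = 25/43 = 25/43
2 * P * R = 2 * 25/52 * 25/43 = 625/1118
P + R = 25/52 + 25/43 = 2375/2236
F1 = 625/1118 / 2375/2236 = 10/19

10/19


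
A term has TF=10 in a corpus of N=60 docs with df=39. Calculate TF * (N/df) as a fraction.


TF * (N/df)
= 10 * (60/39)
= 10 * 20/13
= 200/13

200/13


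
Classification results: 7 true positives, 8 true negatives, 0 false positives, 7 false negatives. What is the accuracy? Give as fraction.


Accuracy = (TP + TN) / (TP + TN + FP + FN)
TP + TN = 7 + 8 = 15
Total = 7 + 8 + 0 + 7 = 22
Accuracy = 15 / 22 = 15/22

15/22


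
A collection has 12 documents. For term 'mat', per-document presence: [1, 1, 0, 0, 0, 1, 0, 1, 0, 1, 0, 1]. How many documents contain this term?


Checking each document for 'mat':
Doc 1: present
Doc 2: present
Doc 3: absent
Doc 4: absent
Doc 5: absent
Doc 6: present
Doc 7: absent
Doc 8: present
Doc 9: absent
Doc 10: present
Doc 11: absent
Doc 12: present
df = sum of presences = 1 + 1 + 0 + 0 + 0 + 1 + 0 + 1 + 0 + 1 + 0 + 1 = 6

6


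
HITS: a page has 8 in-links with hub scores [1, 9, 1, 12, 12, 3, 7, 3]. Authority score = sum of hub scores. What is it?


Authority = sum of hub scores of in-linkers
In-link 1: hub score = 1
In-link 2: hub score = 9
In-link 3: hub score = 1
In-link 4: hub score = 12
In-link 5: hub score = 12
In-link 6: hub score = 3
In-link 7: hub score = 7
In-link 8: hub score = 3
Authority = 1 + 9 + 1 + 12 + 12 + 3 + 7 + 3 = 48

48


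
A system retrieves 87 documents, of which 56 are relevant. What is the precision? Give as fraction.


Precision = relevant_retrieved / total_retrieved
= 56 / 87
= 56 / (56 + 31)
= 56/87

56/87


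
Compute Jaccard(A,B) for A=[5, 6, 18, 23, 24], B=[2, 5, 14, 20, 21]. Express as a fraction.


A intersect B = [5]
|A intersect B| = 1
A union B = [2, 5, 6, 14, 18, 20, 21, 23, 24]
|A union B| = 9
Jaccard = 1/9 = 1/9

1/9


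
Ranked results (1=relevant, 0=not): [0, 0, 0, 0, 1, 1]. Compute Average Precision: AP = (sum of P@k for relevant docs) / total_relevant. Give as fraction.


Computing P@k for each relevant position:
Position 1: not relevant
Position 2: not relevant
Position 3: not relevant
Position 4: not relevant
Position 5: relevant, P@5 = 1/5 = 1/5
Position 6: relevant, P@6 = 2/6 = 1/3
Sum of P@k = 1/5 + 1/3 = 8/15
AP = 8/15 / 2 = 4/15

4/15


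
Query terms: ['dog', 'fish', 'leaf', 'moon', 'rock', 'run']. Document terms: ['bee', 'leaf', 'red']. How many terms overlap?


Query terms: ['dog', 'fish', 'leaf', 'moon', 'rock', 'run']
Document terms: ['bee', 'leaf', 'red']
Common terms: ['leaf']
Overlap count = 1

1


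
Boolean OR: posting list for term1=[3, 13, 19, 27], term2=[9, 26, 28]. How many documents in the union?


Boolean OR: find union of posting lists
term1 docs: [3, 13, 19, 27]
term2 docs: [9, 26, 28]
Union: [3, 9, 13, 19, 26, 27, 28]
|union| = 7

7


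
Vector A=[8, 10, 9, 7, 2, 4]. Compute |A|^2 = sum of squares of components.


|A|^2 = sum of squared components
A[0]^2 = 8^2 = 64
A[1]^2 = 10^2 = 100
A[2]^2 = 9^2 = 81
A[3]^2 = 7^2 = 49
A[4]^2 = 2^2 = 4
A[5]^2 = 4^2 = 16
Sum = 64 + 100 + 81 + 49 + 4 + 16 = 314

314


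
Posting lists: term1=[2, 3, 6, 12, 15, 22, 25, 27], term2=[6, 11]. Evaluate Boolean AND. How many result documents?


Boolean AND: find intersection of posting lists
term1 docs: [2, 3, 6, 12, 15, 22, 25, 27]
term2 docs: [6, 11]
Intersection: [6]
|intersection| = 1

1


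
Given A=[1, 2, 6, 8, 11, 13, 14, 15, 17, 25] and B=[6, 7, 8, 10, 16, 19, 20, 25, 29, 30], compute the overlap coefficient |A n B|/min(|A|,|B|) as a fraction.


A intersect B = [6, 8, 25]
|A intersect B| = 3
min(|A|, |B|) = min(10, 10) = 10
Overlap = 3 / 10 = 3/10

3/10


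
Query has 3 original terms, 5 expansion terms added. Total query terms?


Original terms: 3
Expansion terms: 5
Total = 3 + 5 = 8

8


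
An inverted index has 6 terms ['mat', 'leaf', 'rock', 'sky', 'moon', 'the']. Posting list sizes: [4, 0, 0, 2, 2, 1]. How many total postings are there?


Summing posting list sizes:
'mat': 4 postings
'leaf': 0 postings
'rock': 0 postings
'sky': 2 postings
'moon': 2 postings
'the': 1 postings
Total = 4 + 0 + 0 + 2 + 2 + 1 = 9

9


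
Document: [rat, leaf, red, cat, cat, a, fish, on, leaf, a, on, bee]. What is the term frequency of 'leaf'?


Document has 12 words
Scanning for 'leaf':
Found at positions: [1, 8]
Count = 2

2


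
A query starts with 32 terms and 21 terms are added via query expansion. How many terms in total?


Original terms: 32
Expansion terms: 21
Total = 32 + 21 = 53

53


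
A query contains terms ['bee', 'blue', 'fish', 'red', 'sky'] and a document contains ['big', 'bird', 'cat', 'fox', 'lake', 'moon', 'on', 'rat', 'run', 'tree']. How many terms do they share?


Query terms: ['bee', 'blue', 'fish', 'red', 'sky']
Document terms: ['big', 'bird', 'cat', 'fox', 'lake', 'moon', 'on', 'rat', 'run', 'tree']
Common terms: []
Overlap count = 0

0


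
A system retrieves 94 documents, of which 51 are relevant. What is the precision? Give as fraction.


Precision = relevant_retrieved / total_retrieved
= 51 / 94
= 51 / (51 + 43)
= 51/94

51/94


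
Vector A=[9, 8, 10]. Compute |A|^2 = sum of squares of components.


|A|^2 = sum of squared components
A[0]^2 = 9^2 = 81
A[1]^2 = 8^2 = 64
A[2]^2 = 10^2 = 100
Sum = 81 + 64 + 100 = 245

245


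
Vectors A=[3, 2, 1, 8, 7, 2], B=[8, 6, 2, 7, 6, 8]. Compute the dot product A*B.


Dot product = sum of element-wise products
A[0]*B[0] = 3*8 = 24
A[1]*B[1] = 2*6 = 12
A[2]*B[2] = 1*2 = 2
A[3]*B[3] = 8*7 = 56
A[4]*B[4] = 7*6 = 42
A[5]*B[5] = 2*8 = 16
Sum = 24 + 12 + 2 + 56 + 42 + 16 = 152

152


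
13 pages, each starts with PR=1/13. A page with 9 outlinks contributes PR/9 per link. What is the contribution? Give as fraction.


Initial PR = 1/13 = 1/13
Outlinks = 9
Contribution per link = PR / outlinks
= 1/13 / 9
= 1/117

1/117


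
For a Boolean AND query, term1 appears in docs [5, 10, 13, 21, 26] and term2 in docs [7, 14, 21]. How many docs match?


Boolean AND: find intersection of posting lists
term1 docs: [5, 10, 13, 21, 26]
term2 docs: [7, 14, 21]
Intersection: [21]
|intersection| = 1

1


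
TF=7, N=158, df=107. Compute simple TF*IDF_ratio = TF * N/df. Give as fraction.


TF * (N/df)
= 7 * (158/107)
= 7 * 158/107
= 1106/107

1106/107


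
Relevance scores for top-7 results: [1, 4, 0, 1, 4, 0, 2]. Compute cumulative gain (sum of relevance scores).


Cumulative Gain = sum of relevance scores
Position 1: rel=1, running sum=1
Position 2: rel=4, running sum=5
Position 3: rel=0, running sum=5
Position 4: rel=1, running sum=6
Position 5: rel=4, running sum=10
Position 6: rel=0, running sum=10
Position 7: rel=2, running sum=12
CG = 12

12


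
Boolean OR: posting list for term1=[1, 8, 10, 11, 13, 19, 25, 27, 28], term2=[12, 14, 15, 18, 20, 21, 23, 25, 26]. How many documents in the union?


Boolean OR: find union of posting lists
term1 docs: [1, 8, 10, 11, 13, 19, 25, 27, 28]
term2 docs: [12, 14, 15, 18, 20, 21, 23, 25, 26]
Union: [1, 8, 10, 11, 12, 13, 14, 15, 18, 19, 20, 21, 23, 25, 26, 27, 28]
|union| = 17

17


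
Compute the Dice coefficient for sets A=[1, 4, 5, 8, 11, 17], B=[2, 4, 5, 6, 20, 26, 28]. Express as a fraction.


A intersect B = [4, 5]
|A intersect B| = 2
|A| = 6, |B| = 7
Dice = 2*2 / (6+7)
= 4 / 13 = 4/13

4/13


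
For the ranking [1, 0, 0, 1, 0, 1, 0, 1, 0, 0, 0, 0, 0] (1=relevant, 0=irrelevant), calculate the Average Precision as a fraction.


Computing P@k for each relevant position:
Position 1: relevant, P@1 = 1/1 = 1
Position 2: not relevant
Position 3: not relevant
Position 4: relevant, P@4 = 2/4 = 1/2
Position 5: not relevant
Position 6: relevant, P@6 = 3/6 = 1/2
Position 7: not relevant
Position 8: relevant, P@8 = 4/8 = 1/2
Position 9: not relevant
Position 10: not relevant
Position 11: not relevant
Position 12: not relevant
Position 13: not relevant
Sum of P@k = 1 + 1/2 + 1/2 + 1/2 = 5/2
AP = 5/2 / 4 = 5/8

5/8


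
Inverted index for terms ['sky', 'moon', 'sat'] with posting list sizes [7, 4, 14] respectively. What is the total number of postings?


Summing posting list sizes:
'sky': 7 postings
'moon': 4 postings
'sat': 14 postings
Total = 7 + 4 + 14 = 25

25


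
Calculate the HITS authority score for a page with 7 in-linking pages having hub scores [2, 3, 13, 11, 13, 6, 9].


Authority = sum of hub scores of in-linkers
In-link 1: hub score = 2
In-link 2: hub score = 3
In-link 3: hub score = 13
In-link 4: hub score = 11
In-link 5: hub score = 13
In-link 6: hub score = 6
In-link 7: hub score = 9
Authority = 2 + 3 + 13 + 11 + 13 + 6 + 9 = 57

57


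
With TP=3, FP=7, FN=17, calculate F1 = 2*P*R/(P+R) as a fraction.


F1 = 2 * P * R / (P + R)
P = TP/(TP+FP) = 3/10 = 3/10
R = TP/(TP+FN) = 3/20 = 3/20
2 * P * R = 2 * 3/10 * 3/20 = 9/100
P + R = 3/10 + 3/20 = 9/20
F1 = 9/100 / 9/20 = 1/5

1/5


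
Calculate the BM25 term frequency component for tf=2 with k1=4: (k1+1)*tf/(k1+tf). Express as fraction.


BM25 TF component = (k1+1)*tf / (k1+tf)
k1 = 4, tf = 2
Numerator = (4+1)*2 = 10
Denominator = 4 + 2 = 6
= 10/6 = 5/3

5/3


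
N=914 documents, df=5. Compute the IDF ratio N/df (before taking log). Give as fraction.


IDF ratio = N / df
= 914 / 5
= 914/5

914/5


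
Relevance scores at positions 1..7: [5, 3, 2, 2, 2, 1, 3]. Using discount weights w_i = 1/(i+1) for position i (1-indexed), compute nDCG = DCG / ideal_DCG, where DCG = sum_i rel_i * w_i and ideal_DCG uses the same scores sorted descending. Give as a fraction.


Position discount weights w_i = 1/(i+1) for i=1..7:
Weights = [1/2, 1/3, 1/4, 1/5, 1/6, 1/7, 1/8]
Actual relevance: [5, 3, 2, 2, 2, 1, 3]
DCG = 5/2 + 3/3 + 2/4 + 2/5 + 2/6 + 1/7 + 3/8 = 4411/840
Ideal relevance (sorted desc): [5, 3, 3, 2, 2, 2, 1]
Ideal DCG = 5/2 + 3/3 + 3/4 + 2/5 + 2/6 + 2/7 + 1/8 = 4531/840
nDCG = DCG / ideal_DCG = 4411/840 / 4531/840 = 4411/4531

4411/4531


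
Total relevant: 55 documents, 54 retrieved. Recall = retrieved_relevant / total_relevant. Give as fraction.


Recall = retrieved_relevant / total_relevant
= 54 / 55
= 54 / (54 + 1)
= 54/55

54/55


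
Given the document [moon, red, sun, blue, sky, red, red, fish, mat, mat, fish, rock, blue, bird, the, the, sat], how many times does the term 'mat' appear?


Document has 17 words
Scanning for 'mat':
Found at positions: [8, 9]
Count = 2

2


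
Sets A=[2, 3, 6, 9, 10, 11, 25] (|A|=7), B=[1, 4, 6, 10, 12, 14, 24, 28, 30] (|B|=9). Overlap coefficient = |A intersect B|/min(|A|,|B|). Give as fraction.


A intersect B = [6, 10]
|A intersect B| = 2
min(|A|, |B|) = min(7, 9) = 7
Overlap = 2 / 7 = 2/7

2/7


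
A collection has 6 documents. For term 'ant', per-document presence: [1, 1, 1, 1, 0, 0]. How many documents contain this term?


Checking each document for 'ant':
Doc 1: present
Doc 2: present
Doc 3: present
Doc 4: present
Doc 5: absent
Doc 6: absent
df = sum of presences = 1 + 1 + 1 + 1 + 0 + 0 = 4

4


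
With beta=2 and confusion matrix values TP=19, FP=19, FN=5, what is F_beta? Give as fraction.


P = TP/(TP+FP) = 19/38 = 1/2
R = TP/(TP+FN) = 19/24 = 19/24
beta^2 = 2^2 = 4
(1 + beta^2) = 5
Numerator = (1+beta^2)*P*R = 95/48
Denominator = beta^2*P + R = 2 + 19/24 = 67/24
F_beta = 95/134

95/134


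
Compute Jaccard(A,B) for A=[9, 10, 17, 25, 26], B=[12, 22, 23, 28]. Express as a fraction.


A intersect B = []
|A intersect B| = 0
A union B = [9, 10, 12, 17, 22, 23, 25, 26, 28]
|A union B| = 9
Jaccard = 0/9 = 0

0


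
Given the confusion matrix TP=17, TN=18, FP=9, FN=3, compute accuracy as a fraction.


Accuracy = (TP + TN) / (TP + TN + FP + FN)
TP + TN = 17 + 18 = 35
Total = 17 + 18 + 9 + 3 = 47
Accuracy = 35 / 47 = 35/47

35/47


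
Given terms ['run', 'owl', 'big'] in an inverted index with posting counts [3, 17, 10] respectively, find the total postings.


Summing posting list sizes:
'run': 3 postings
'owl': 17 postings
'big': 10 postings
Total = 3 + 17 + 10 = 30

30


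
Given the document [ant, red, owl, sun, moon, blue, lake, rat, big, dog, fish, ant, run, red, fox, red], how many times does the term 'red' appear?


Document has 16 words
Scanning for 'red':
Found at positions: [1, 13, 15]
Count = 3

3


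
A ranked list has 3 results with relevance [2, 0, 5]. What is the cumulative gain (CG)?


Cumulative Gain = sum of relevance scores
Position 1: rel=2, running sum=2
Position 2: rel=0, running sum=2
Position 3: rel=5, running sum=7
CG = 7

7


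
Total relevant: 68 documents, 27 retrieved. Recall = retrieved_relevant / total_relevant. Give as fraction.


Recall = retrieved_relevant / total_relevant
= 27 / 68
= 27 / (27 + 41)
= 27/68

27/68


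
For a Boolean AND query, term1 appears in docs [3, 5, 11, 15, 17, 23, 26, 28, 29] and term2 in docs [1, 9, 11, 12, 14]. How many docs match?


Boolean AND: find intersection of posting lists
term1 docs: [3, 5, 11, 15, 17, 23, 26, 28, 29]
term2 docs: [1, 9, 11, 12, 14]
Intersection: [11]
|intersection| = 1

1


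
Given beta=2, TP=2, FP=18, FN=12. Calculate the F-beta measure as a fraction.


P = TP/(TP+FP) = 2/20 = 1/10
R = TP/(TP+FN) = 2/14 = 1/7
beta^2 = 2^2 = 4
(1 + beta^2) = 5
Numerator = (1+beta^2)*P*R = 1/14
Denominator = beta^2*P + R = 2/5 + 1/7 = 19/35
F_beta = 5/38

5/38


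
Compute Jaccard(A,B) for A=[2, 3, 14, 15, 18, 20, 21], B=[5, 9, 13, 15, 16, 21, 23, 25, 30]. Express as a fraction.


A intersect B = [15, 21]
|A intersect B| = 2
A union B = [2, 3, 5, 9, 13, 14, 15, 16, 18, 20, 21, 23, 25, 30]
|A union B| = 14
Jaccard = 2/14 = 1/7

1/7


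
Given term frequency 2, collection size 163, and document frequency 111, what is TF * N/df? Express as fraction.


TF * (N/df)
= 2 * (163/111)
= 2 * 163/111
= 326/111

326/111


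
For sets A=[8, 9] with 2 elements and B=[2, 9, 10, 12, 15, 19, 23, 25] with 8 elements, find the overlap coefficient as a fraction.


A intersect B = [9]
|A intersect B| = 1
min(|A|, |B|) = min(2, 8) = 2
Overlap = 1 / 2 = 1/2

1/2


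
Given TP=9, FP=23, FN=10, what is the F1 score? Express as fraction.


F1 = 2 * P * R / (P + R)
P = TP/(TP+FP) = 9/32 = 9/32
R = TP/(TP+FN) = 9/19 = 9/19
2 * P * R = 2 * 9/32 * 9/19 = 81/304
P + R = 9/32 + 9/19 = 459/608
F1 = 81/304 / 459/608 = 6/17

6/17


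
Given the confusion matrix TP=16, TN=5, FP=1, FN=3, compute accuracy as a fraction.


Accuracy = (TP + TN) / (TP + TN + FP + FN)
TP + TN = 16 + 5 = 21
Total = 16 + 5 + 1 + 3 = 25
Accuracy = 21 / 25 = 21/25

21/25


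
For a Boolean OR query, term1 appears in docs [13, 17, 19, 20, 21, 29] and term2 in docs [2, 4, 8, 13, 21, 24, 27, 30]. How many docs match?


Boolean OR: find union of posting lists
term1 docs: [13, 17, 19, 20, 21, 29]
term2 docs: [2, 4, 8, 13, 21, 24, 27, 30]
Union: [2, 4, 8, 13, 17, 19, 20, 21, 24, 27, 29, 30]
|union| = 12

12


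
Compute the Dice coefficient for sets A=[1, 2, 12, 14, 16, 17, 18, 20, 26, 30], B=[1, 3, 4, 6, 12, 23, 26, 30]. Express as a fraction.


A intersect B = [1, 12, 26, 30]
|A intersect B| = 4
|A| = 10, |B| = 8
Dice = 2*4 / (10+8)
= 8 / 18 = 4/9

4/9


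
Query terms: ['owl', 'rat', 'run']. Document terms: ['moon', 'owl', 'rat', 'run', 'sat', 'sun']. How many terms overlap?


Query terms: ['owl', 'rat', 'run']
Document terms: ['moon', 'owl', 'rat', 'run', 'sat', 'sun']
Common terms: ['owl', 'rat', 'run']
Overlap count = 3

3


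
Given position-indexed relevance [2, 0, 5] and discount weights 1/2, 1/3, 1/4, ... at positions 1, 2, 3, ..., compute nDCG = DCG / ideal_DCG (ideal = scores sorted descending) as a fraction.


Position discount weights w_i = 1/(i+1) for i=1..3:
Weights = [1/2, 1/3, 1/4]
Actual relevance: [2, 0, 5]
DCG = 2/2 + 0/3 + 5/4 = 9/4
Ideal relevance (sorted desc): [5, 2, 0]
Ideal DCG = 5/2 + 2/3 + 0/4 = 19/6
nDCG = DCG / ideal_DCG = 9/4 / 19/6 = 27/38

27/38


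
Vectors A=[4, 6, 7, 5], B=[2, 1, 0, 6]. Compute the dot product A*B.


Dot product = sum of element-wise products
A[0]*B[0] = 4*2 = 8
A[1]*B[1] = 6*1 = 6
A[2]*B[2] = 7*0 = 0
A[3]*B[3] = 5*6 = 30
Sum = 8 + 6 + 0 + 30 = 44

44


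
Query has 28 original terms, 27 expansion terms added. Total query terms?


Original terms: 28
Expansion terms: 27
Total = 28 + 27 = 55

55


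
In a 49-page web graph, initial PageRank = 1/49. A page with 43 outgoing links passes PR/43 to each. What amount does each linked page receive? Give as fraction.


Initial PR = 1/49 = 1/49
Outlinks = 43
Contribution per link = PR / outlinks
= 1/49 / 43
= 1/2107

1/2107


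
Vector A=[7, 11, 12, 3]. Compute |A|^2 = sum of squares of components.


|A|^2 = sum of squared components
A[0]^2 = 7^2 = 49
A[1]^2 = 11^2 = 121
A[2]^2 = 12^2 = 144
A[3]^2 = 3^2 = 9
Sum = 49 + 121 + 144 + 9 = 323

323


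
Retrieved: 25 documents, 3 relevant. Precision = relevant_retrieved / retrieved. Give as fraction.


Precision = relevant_retrieved / total_retrieved
= 3 / 25
= 3 / (3 + 22)
= 3/25

3/25


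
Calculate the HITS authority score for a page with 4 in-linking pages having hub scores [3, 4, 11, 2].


Authority = sum of hub scores of in-linkers
In-link 1: hub score = 3
In-link 2: hub score = 4
In-link 3: hub score = 11
In-link 4: hub score = 2
Authority = 3 + 4 + 11 + 2 = 20

20


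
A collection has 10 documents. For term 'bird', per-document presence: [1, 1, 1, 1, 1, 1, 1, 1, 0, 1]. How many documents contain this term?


Checking each document for 'bird':
Doc 1: present
Doc 2: present
Doc 3: present
Doc 4: present
Doc 5: present
Doc 6: present
Doc 7: present
Doc 8: present
Doc 9: absent
Doc 10: present
df = sum of presences = 1 + 1 + 1 + 1 + 1 + 1 + 1 + 1 + 0 + 1 = 9

9


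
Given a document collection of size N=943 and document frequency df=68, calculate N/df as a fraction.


IDF ratio = N / df
= 943 / 68
= 943/68

943/68


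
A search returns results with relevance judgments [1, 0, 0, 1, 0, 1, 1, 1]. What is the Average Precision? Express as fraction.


Computing P@k for each relevant position:
Position 1: relevant, P@1 = 1/1 = 1
Position 2: not relevant
Position 3: not relevant
Position 4: relevant, P@4 = 2/4 = 1/2
Position 5: not relevant
Position 6: relevant, P@6 = 3/6 = 1/2
Position 7: relevant, P@7 = 4/7 = 4/7
Position 8: relevant, P@8 = 5/8 = 5/8
Sum of P@k = 1 + 1/2 + 1/2 + 4/7 + 5/8 = 179/56
AP = 179/56 / 5 = 179/280

179/280


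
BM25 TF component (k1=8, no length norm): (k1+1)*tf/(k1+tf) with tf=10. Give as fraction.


BM25 TF component = (k1+1)*tf / (k1+tf)
k1 = 8, tf = 10
Numerator = (8+1)*10 = 90
Denominator = 8 + 10 = 18
= 90/18 = 5

5


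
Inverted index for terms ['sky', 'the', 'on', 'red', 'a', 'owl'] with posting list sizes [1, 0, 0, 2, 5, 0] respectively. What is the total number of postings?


Summing posting list sizes:
'sky': 1 postings
'the': 0 postings
'on': 0 postings
'red': 2 postings
'a': 5 postings
'owl': 0 postings
Total = 1 + 0 + 0 + 2 + 5 + 0 = 8

8


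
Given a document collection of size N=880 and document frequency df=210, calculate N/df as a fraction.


IDF ratio = N / df
= 880 / 210
= 88/21

88/21


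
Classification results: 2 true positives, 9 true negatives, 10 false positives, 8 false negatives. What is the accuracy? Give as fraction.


Accuracy = (TP + TN) / (TP + TN + FP + FN)
TP + TN = 2 + 9 = 11
Total = 2 + 9 + 10 + 8 = 29
Accuracy = 11 / 29 = 11/29

11/29


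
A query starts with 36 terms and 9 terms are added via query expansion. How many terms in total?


Original terms: 36
Expansion terms: 9
Total = 36 + 9 = 45

45


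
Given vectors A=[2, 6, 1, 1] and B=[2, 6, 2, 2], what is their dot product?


Dot product = sum of element-wise products
A[0]*B[0] = 2*2 = 4
A[1]*B[1] = 6*6 = 36
A[2]*B[2] = 1*2 = 2
A[3]*B[3] = 1*2 = 2
Sum = 4 + 36 + 2 + 2 = 44

44


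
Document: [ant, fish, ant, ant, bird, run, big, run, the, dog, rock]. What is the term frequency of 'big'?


Document has 11 words
Scanning for 'big':
Found at positions: [6]
Count = 1

1


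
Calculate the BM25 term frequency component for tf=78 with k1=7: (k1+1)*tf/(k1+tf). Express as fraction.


BM25 TF component = (k1+1)*tf / (k1+tf)
k1 = 7, tf = 78
Numerator = (7+1)*78 = 624
Denominator = 7 + 78 = 85
= 624/85 = 624/85

624/85


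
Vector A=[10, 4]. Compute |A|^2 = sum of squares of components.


|A|^2 = sum of squared components
A[0]^2 = 10^2 = 100
A[1]^2 = 4^2 = 16
Sum = 100 + 16 = 116

116


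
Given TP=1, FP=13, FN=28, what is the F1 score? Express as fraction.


F1 = 2 * P * R / (P + R)
P = TP/(TP+FP) = 1/14 = 1/14
R = TP/(TP+FN) = 1/29 = 1/29
2 * P * R = 2 * 1/14 * 1/29 = 1/203
P + R = 1/14 + 1/29 = 43/406
F1 = 1/203 / 43/406 = 2/43

2/43


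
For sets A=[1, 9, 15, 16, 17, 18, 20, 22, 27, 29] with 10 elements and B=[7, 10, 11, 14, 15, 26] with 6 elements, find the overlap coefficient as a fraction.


A intersect B = [15]
|A intersect B| = 1
min(|A|, |B|) = min(10, 6) = 6
Overlap = 1 / 6 = 1/6

1/6


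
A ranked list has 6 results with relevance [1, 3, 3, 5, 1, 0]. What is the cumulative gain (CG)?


Cumulative Gain = sum of relevance scores
Position 1: rel=1, running sum=1
Position 2: rel=3, running sum=4
Position 3: rel=3, running sum=7
Position 4: rel=5, running sum=12
Position 5: rel=1, running sum=13
Position 6: rel=0, running sum=13
CG = 13

13


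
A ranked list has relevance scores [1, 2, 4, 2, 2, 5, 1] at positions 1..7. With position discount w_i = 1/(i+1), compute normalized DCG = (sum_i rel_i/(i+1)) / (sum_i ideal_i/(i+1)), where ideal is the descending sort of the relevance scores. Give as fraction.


Position discount weights w_i = 1/(i+1) for i=1..7:
Weights = [1/2, 1/3, 1/4, 1/5, 1/6, 1/7, 1/8]
Actual relevance: [1, 2, 4, 2, 2, 5, 1]
DCG = 1/2 + 2/3 + 4/4 + 2/5 + 2/6 + 5/7 + 1/8 = 1047/280
Ideal relevance (sorted desc): [5, 4, 2, 2, 2, 1, 1]
Ideal DCG = 5/2 + 4/3 + 2/4 + 2/5 + 2/6 + 1/7 + 1/8 = 4481/840
nDCG = DCG / ideal_DCG = 1047/280 / 4481/840 = 3141/4481

3141/4481


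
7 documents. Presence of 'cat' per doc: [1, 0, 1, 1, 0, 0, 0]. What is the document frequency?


Checking each document for 'cat':
Doc 1: present
Doc 2: absent
Doc 3: present
Doc 4: present
Doc 5: absent
Doc 6: absent
Doc 7: absent
df = sum of presences = 1 + 0 + 1 + 1 + 0 + 0 + 0 = 3

3


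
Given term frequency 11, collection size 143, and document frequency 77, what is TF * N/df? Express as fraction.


TF * (N/df)
= 11 * (143/77)
= 11 * 13/7
= 143/7

143/7


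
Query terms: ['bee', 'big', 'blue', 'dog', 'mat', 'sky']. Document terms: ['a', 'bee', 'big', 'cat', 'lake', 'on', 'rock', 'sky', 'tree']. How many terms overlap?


Query terms: ['bee', 'big', 'blue', 'dog', 'mat', 'sky']
Document terms: ['a', 'bee', 'big', 'cat', 'lake', 'on', 'rock', 'sky', 'tree']
Common terms: ['bee', 'big', 'sky']
Overlap count = 3

3


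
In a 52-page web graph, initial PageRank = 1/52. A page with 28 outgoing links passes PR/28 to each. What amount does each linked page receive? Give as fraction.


Initial PR = 1/52 = 1/52
Outlinks = 28
Contribution per link = PR / outlinks
= 1/52 / 28
= 1/1456

1/1456


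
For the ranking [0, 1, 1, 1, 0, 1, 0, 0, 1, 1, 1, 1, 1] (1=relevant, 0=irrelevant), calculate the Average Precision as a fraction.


Computing P@k for each relevant position:
Position 1: not relevant
Position 2: relevant, P@2 = 1/2 = 1/2
Position 3: relevant, P@3 = 2/3 = 2/3
Position 4: relevant, P@4 = 3/4 = 3/4
Position 5: not relevant
Position 6: relevant, P@6 = 4/6 = 2/3
Position 7: not relevant
Position 8: not relevant
Position 9: relevant, P@9 = 5/9 = 5/9
Position 10: relevant, P@10 = 6/10 = 3/5
Position 11: relevant, P@11 = 7/11 = 7/11
Position 12: relevant, P@12 = 8/12 = 2/3
Position 13: relevant, P@13 = 9/13 = 9/13
Sum of P@k = 1/2 + 2/3 + 3/4 + 2/3 + 5/9 + 3/5 + 7/11 + 2/3 + 9/13 = 147599/25740
AP = 147599/25740 / 9 = 147599/231660

147599/231660


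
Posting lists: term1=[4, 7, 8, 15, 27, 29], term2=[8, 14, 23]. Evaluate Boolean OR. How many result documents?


Boolean OR: find union of posting lists
term1 docs: [4, 7, 8, 15, 27, 29]
term2 docs: [8, 14, 23]
Union: [4, 7, 8, 14, 15, 23, 27, 29]
|union| = 8

8


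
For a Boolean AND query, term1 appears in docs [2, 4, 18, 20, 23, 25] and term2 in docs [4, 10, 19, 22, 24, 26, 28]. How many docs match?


Boolean AND: find intersection of posting lists
term1 docs: [2, 4, 18, 20, 23, 25]
term2 docs: [4, 10, 19, 22, 24, 26, 28]
Intersection: [4]
|intersection| = 1

1


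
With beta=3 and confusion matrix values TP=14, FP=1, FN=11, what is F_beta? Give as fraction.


P = TP/(TP+FP) = 14/15 = 14/15
R = TP/(TP+FN) = 14/25 = 14/25
beta^2 = 3^2 = 9
(1 + beta^2) = 10
Numerator = (1+beta^2)*P*R = 392/75
Denominator = beta^2*P + R = 42/5 + 14/25 = 224/25
F_beta = 7/12

7/12


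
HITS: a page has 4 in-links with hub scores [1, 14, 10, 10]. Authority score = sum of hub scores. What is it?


Authority = sum of hub scores of in-linkers
In-link 1: hub score = 1
In-link 2: hub score = 14
In-link 3: hub score = 10
In-link 4: hub score = 10
Authority = 1 + 14 + 10 + 10 = 35

35


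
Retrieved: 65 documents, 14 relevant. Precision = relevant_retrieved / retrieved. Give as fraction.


Precision = relevant_retrieved / total_retrieved
= 14 / 65
= 14 / (14 + 51)
= 14/65

14/65


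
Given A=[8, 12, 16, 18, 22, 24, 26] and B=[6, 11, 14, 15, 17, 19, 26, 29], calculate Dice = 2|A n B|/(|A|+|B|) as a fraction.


A intersect B = [26]
|A intersect B| = 1
|A| = 7, |B| = 8
Dice = 2*1 / (7+8)
= 2 / 15 = 2/15

2/15


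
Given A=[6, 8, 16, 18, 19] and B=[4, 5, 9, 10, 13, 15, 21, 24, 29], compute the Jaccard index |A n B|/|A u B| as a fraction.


A intersect B = []
|A intersect B| = 0
A union B = [4, 5, 6, 8, 9, 10, 13, 15, 16, 18, 19, 21, 24, 29]
|A union B| = 14
Jaccard = 0/14 = 0

0


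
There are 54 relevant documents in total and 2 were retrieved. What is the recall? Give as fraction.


Recall = retrieved_relevant / total_relevant
= 2 / 54
= 2 / (2 + 52)
= 1/27

1/27


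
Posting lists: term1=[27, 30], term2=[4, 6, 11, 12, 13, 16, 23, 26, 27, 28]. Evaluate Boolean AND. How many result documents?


Boolean AND: find intersection of posting lists
term1 docs: [27, 30]
term2 docs: [4, 6, 11, 12, 13, 16, 23, 26, 27, 28]
Intersection: [27]
|intersection| = 1

1
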